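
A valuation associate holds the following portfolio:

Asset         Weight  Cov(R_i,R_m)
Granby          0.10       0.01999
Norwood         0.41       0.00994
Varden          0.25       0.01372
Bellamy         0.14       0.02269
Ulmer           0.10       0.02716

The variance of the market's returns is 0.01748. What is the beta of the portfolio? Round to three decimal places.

0.881

β_Granby = 0.01999 / 0.01748 = 1.1436
β_Norwood = 0.00994 / 0.01748 = 0.5686
β_Varden = 0.01372 / 0.01748 = 0.7849
β_Bellamy = 0.02269 / 0.01748 = 1.2981
β_Ulmer = 0.02716 / 0.01748 = 1.5538
β_P = Σ w_i β_i = 0.10×1.1436 + 0.41×0.5686 + 0.25×0.7849 + 0.14×1.2981 + 0.10×1.5538 = 0.8808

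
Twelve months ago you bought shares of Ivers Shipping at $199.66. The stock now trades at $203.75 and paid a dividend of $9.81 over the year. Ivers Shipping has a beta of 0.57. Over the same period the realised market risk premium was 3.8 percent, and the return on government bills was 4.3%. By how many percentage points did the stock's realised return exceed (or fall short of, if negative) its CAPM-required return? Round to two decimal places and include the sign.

+0.50%

Realised HPR = (P1 + D1 − P0) / P0 = (203.75 + 9.81 − 199.66) / 199.66 = 13.90 / 199.66 = 6.9618%
CAPM required = R_f + β·MRP = 4.3% + 0.57 × 3.8% = 6.4660%
α = realised − required = 6.9618% − 6.4660% = +0.50%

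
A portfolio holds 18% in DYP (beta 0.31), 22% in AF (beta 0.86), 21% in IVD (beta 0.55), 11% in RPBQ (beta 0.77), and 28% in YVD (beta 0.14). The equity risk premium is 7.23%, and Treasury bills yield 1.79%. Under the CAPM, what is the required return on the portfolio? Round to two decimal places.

5.29%

β_P = Σ w_i β_i = 0.18×0.31 + 0.22×0.86 + 0.21×0.55 + 0.11×0.77 + 0.28×0.14 = 0.4844
E(R_P) = R_f + β_P × MRP = 1.79% + 0.4844 × 7.23% = 5.29%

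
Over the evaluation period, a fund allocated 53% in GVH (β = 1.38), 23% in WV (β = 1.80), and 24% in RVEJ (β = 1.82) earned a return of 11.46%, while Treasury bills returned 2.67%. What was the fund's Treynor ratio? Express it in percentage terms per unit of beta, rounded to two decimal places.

5.56%

β_P = 0.53×1.38 + 0.23×1.80 + 0.24×1.82 = 1.5822
Treynor = (R_P − R_f) / β_P = (11.46% − 2.67%) / 1.5822 = 8.79% / 1.5822 = 5.56%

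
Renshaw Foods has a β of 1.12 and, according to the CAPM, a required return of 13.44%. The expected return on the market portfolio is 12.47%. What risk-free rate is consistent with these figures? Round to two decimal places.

E(R) = R_f + β(E(R_m) − R_f) = R_f(1 − β) + β·E(R_m)
13.44% = R_f × (1 − 1.12) + 1.12 × 12.47%
13.44% = R_f × -0.12 + 13.9664%
R_f = (13.44% − 13.9664%) / -0.12 = 4.39%

4.39%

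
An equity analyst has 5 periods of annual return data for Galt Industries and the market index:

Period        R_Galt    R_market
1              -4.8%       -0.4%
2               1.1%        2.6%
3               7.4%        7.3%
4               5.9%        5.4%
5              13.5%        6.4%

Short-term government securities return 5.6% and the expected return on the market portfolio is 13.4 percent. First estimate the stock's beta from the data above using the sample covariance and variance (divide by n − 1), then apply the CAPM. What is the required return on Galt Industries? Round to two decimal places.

21.10%

Mean R_i = (-4.8 + 1.1 + 7.4 + 5.9 + 13.5) / 5 = 4.6200%
Mean R_m = (-0.4 + 2.6 + 7.3 + 5.4 + 6.4) / 5 = 4.2600%
Σ(R_i − R̄_i)(R_m − R̄_m) = 78.6540  ⇒  Cov = 78.6540 / 4 = 19.6635
Σ(R_m − R̄_m)² = 39.5920  ⇒  Var(R_m) = 39.5920 / 4 = 9.8980
β = Cov / Var(R_m) = 19.6635 / 9.8980 = 1.9866
MRP = 13.4% − 5.6% = 7.80%
E(R) = R_f + β × MRP = 5.6% + 1.9866 × 7.8% = 21.10%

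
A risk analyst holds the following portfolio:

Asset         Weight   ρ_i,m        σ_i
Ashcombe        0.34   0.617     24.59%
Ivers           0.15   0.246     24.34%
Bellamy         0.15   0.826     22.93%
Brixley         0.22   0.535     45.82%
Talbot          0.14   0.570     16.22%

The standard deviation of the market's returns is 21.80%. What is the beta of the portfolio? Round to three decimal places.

β_Ashcombe = 0.617 × 24.59% / 21.80% = 0.6960
β_Ivers = 0.246 × 24.34% / 21.80% = 0.2747
β_Bellamy = 0.826 × 22.93% / 21.80% = 0.8688
β_Brixley = 0.535 × 45.82% / 21.80% = 1.1245
β_Talbot = 0.570 × 16.22% / 21.80% = 0.4241
β_P = Σ w_i β_i = 0.34×0.6960 + 0.15×0.2747 + 0.15×0.8688 + 0.22×1.1245 + 0.14×0.4241 = 0.7149

0.715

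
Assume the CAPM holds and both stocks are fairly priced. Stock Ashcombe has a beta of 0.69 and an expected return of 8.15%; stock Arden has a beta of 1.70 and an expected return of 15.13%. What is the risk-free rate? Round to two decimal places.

Both satisfy E(R) = R_f + β·MRP, so the slope of the SML is
MRP = (15.13% − 8.15%) / (1.70 − 0.69) = 6.98% / 1.01 = 6.9109%
R_f = E(R_Ashcombe) − β_Ashcombe·MRP = 8.15% − 0.69 × 6.9109% = 3.3815%

3.38%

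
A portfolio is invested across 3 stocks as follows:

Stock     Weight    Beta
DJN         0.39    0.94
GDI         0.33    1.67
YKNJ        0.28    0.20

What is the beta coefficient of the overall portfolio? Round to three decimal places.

β_P = Σ w_i β_i = 0.39×0.94 + 0.33×1.67 + 0.28×0.20 = 0.9737

0.974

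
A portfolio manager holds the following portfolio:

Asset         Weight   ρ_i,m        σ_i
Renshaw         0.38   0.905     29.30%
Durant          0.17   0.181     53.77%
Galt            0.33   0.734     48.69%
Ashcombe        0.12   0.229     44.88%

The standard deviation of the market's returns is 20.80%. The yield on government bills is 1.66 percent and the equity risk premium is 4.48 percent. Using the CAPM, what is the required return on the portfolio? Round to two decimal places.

β_Renshaw = 0.905 × 29.30% / 20.80% = 1.2748
β_Durant = 0.181 × 53.77% / 20.80% = 0.4679
β_Galt = 0.734 × 48.69% / 20.80% = 1.7182
β_Ashcombe = 0.229 × 44.88% / 20.80% = 0.4941
β_P = Σ w_i β_i = 0.38×1.2748 + 0.17×0.4679 + 0.33×1.7182 + 0.12×0.4941 = 1.1903
E(R_P) = R_f + β_P × MRP = 1.66% + 1.1903 × 4.48% = 6.99%

6.99%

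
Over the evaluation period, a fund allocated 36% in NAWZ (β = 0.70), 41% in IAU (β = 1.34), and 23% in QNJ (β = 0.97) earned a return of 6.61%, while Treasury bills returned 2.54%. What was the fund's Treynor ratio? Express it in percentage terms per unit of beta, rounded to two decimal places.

3.97%

β_P = 0.36×0.70 + 0.41×1.34 + 0.23×0.97 = 1.0245
Treynor = (R_P − R_f) / β_P = (6.61% − 2.54%) / 1.0245 = 4.07% / 1.0245 = 3.97%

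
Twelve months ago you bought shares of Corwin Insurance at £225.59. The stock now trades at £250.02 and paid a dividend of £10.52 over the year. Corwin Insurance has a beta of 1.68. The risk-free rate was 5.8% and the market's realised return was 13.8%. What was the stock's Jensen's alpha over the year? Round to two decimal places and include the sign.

-3.75%

Realised HPR = (P1 + D1 − P0) / P0 = (250.02 + 10.52 − 225.59) / 225.59 = 34.95 / 225.59 = 15.4927%
MRP = 13.8% − 5.8% = 8.00%
CAPM required = R_f + β·MRP = 5.8% + 1.68 × 8.0% = 19.2400%
α = realised − required = 15.4927% − 19.2400% = -3.75%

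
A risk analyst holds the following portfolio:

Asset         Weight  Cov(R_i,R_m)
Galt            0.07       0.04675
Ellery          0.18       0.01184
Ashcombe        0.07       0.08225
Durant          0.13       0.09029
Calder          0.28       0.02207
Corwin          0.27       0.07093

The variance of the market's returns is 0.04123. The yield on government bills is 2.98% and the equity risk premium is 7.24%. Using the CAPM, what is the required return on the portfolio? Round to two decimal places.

11.45%

β_Galt = 0.04675 / 0.04123 = 1.1339
β_Ellery = 0.01184 / 0.04123 = 0.2872
β_Ashcombe = 0.08225 / 0.04123 = 1.9949
β_Durant = 0.09029 / 0.04123 = 2.1899
β_Calder = 0.02207 / 0.04123 = 0.5353
β_Corwin = 0.07093 / 0.04123 = 1.7203
β_P = Σ w_i β_i = 0.07×1.1339 + 0.18×0.2872 + 0.07×1.9949 + 0.13×2.1899 + 0.28×0.5353 + 0.27×1.7203 = 1.1698
E(R_P) = R_f + β_P × MRP = 2.98% + 1.1698 × 7.24% = 11.45%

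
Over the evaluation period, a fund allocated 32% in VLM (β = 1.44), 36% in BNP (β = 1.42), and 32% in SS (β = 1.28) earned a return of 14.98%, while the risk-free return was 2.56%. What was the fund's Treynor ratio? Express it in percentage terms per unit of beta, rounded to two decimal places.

8.99%

β_P = 0.32×1.44 + 0.36×1.42 + 0.32×1.28 = 1.3816
Treynor = (R_P − R_f) / β_P = (14.98% − 2.56%) / 1.3816 = 12.42% / 1.3816 = 8.99%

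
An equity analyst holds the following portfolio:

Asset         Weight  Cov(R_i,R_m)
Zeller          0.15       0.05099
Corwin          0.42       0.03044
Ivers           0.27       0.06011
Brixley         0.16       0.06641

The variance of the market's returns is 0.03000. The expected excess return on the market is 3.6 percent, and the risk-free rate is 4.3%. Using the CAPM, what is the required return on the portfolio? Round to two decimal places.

β_Zeller = 0.05099 / 0.03000 = 1.6997
β_Corwin = 0.03044 / 0.03000 = 1.0147
β_Ivers = 0.06011 / 0.03000 = 2.0037
β_Brixley = 0.06641 / 0.03000 = 2.2137
β_P = Σ w_i β_i = 0.15×1.6997 + 0.42×1.0147 + 0.27×2.0037 + 0.16×2.2137 = 1.5763
E(R_P) = R_f + β_P × MRP = 4.3% + 1.5763 × 3.6% = 9.97%

9.97%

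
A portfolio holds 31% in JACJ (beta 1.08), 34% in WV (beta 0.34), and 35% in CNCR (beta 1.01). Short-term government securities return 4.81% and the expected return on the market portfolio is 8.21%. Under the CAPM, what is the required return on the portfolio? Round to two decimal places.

7.54%

β_P = Σ w_i β_i = 0.31×1.08 + 0.34×0.34 + 0.35×1.01 = 0.8039
MRP = 8.21% − 4.81% = 3.40%
E(R_P) = R_f + β_P × MRP = 4.81% + 0.8039 × 3.40% = 7.54%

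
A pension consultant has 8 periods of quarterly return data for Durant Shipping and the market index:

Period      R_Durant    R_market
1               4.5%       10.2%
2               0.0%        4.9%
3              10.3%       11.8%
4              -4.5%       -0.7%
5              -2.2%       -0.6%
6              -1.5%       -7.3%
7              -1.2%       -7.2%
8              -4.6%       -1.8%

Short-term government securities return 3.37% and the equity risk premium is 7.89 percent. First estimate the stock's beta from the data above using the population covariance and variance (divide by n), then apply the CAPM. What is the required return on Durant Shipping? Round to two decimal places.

7.66%

Mean R_i = (4.5 + 0.0 + 10.3 − 4.5 − 2.2 − 1.5 − 1.2 − 4.6) / 8 = 0.1000%
Mean R_m = (10.2 + 4.9 + 11.8 − 0.7 − 0.6 − 7.3 − 7.2 − 1.8) / 8 = 1.1625%
Σ(R_i − R̄_i)(R_m − R̄_m) = 198.8500  ⇒  Cov = 198.8500 / 8 = 24.8563
Σ(R_m − R̄_m)² = 365.6988  ⇒  Var(R_m) = 365.6988 / 8 = 45.7124
β = Cov / Var(R_m) = 24.8563 / 45.7124 = 0.5438
E(R) = R_f + β × MRP = 3.37% + 0.5438 × 7.89% = 7.66%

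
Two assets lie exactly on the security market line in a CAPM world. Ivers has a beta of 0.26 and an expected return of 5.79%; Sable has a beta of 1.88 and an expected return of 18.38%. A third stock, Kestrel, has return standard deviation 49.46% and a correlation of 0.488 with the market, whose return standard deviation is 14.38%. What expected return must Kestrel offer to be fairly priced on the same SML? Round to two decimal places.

16.81%

MRP = (18.38% − 5.79%) / (1.88 − 0.26) = 7.7716%
R_f = 5.79% − 0.26 × 7.7716% = 3.7694%
β_Kestrel = ρ·σ_i/σ_m = 0.488 × 49.46 / 14.38 = 1.6785
E(R_Kestrel) = R_f + β × MRP = 3.7694% + 1.6785 × 7.7716% = 16.81%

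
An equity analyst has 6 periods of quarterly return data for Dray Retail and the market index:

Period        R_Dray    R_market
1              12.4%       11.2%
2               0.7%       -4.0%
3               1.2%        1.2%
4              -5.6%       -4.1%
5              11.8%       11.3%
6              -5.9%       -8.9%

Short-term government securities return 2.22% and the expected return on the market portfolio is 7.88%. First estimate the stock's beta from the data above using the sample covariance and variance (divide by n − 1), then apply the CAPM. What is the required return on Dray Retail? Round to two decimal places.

7.42%

Mean R_i = (12.4 + 0.7 + 1.2 − 5.6 + 11.8 − 5.9) / 6 = 2.4333%
Mean R_m = (11.2 − 4.0 + 1.2 − 4.1 + 11.3 − 8.9) / 6 = 1.1167%
Σ(R_i − R̄_i)(R_m − R̄_m) = 330.0267  ⇒  Cov = 330.0267 / 5 = 66.0053
Σ(R_m − R̄_m)² = 359.1083  ⇒  Var(R_m) = 359.1083 / 5 = 71.8217
β = Cov / Var(R_m) = 66.0053 / 71.8217 = 0.9190
MRP = 7.88% − 2.22% = 5.66%
E(R) = R_f + β × MRP = 2.22% + 0.9190 × 5.66% = 7.42%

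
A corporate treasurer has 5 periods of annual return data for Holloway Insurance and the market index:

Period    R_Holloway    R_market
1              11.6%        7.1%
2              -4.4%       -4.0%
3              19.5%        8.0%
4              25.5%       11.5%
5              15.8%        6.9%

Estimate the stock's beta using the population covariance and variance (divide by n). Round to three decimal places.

Mean R_i = (11.6 − 4.4 + 19.5 + 25.5 + 15.8) / 5 = 13.6000%
Mean R_m = (7.1 − 4.0 + 8.0 + 11.5 + 6.9) / 5 = 5.9000%
Σ(R_i − R̄_i)(R_m − R̄_m) = 257.0300  ⇒  Cov = 257.0300 / 5 = 51.4060
Σ(R_m − R̄_m)² = 136.2200  ⇒  Var(R_m) = 136.2200 / 5 = 27.2440
β = Cov / Var(R_m) = 51.4060 / 27.2440 = 1.8869

1.887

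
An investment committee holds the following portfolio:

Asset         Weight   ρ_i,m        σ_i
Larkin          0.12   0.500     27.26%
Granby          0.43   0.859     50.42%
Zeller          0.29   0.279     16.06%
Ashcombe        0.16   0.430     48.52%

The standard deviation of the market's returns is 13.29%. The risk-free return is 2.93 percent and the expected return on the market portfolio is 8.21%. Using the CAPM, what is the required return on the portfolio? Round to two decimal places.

β_Larkin = 0.500 × 27.26% / 13.29% = 1.0256
β_Granby = 0.859 × 50.42% / 13.29% = 3.2589
β_Zeller = 0.279 × 16.06% / 13.29% = 0.3372
β_Ashcombe = 0.430 × 48.52% / 13.29% = 1.5699
β_P = Σ w_i β_i = 0.12×1.0256 + 0.43×3.2589 + 0.29×0.3372 + 0.16×1.5699 = 1.8734
MRP = 8.21% − 2.93% = 5.28%
E(R_P) = R_f + β_P × MRP = 2.93% + 1.8734 × 5.28% = 12.82%

12.82%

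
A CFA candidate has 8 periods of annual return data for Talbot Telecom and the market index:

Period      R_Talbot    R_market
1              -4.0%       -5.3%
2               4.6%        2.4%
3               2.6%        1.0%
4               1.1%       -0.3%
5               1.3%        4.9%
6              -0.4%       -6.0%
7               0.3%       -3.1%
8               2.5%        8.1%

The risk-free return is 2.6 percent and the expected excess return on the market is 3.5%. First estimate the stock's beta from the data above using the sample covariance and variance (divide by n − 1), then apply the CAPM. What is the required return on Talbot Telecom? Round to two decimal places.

Mean R_i = (-4.0 + 4.6 + 2.6 + 1.1 + 1.3 − 0.4 + 0.3 + 2.5) / 8 = 1.0000%
Mean R_m = (-5.3 + 2.4 + 1.0 − 0.3 + 4.9 − 6.0 − 3.1 + 8.1) / 8 = 0.2125%
Σ(R_i − R̄_i)(R_m − R̄_m) = 60.9000  ⇒  Cov = 60.9000 / 7 = 8.7000
Σ(R_m − R̄_m)² = 169.8088  ⇒  Var(R_m) = 169.8088 / 7 = 24.2584
β = Cov / Var(R_m) = 8.7000 / 24.2584 = 0.3586
E(R) = R_f + β × MRP = 2.6% + 0.3586 × 3.5% = 3.86%

3.86%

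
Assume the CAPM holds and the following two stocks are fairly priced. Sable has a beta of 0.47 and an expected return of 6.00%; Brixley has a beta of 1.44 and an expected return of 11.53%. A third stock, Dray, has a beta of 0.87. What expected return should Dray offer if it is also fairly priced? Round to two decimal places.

8.28%

MRP (SML slope) = (11.53% − 6.00%) / (1.44 − 0.47) = 5.53% / 0.97 = 5.7010%
R_f (intercept) = 6.00% − 0.47 × 5.7010% = 3.3205%
E(R_Dray) = R_f + β × MRP = 3.3205% + 0.87 × 5.7010% = 8.28%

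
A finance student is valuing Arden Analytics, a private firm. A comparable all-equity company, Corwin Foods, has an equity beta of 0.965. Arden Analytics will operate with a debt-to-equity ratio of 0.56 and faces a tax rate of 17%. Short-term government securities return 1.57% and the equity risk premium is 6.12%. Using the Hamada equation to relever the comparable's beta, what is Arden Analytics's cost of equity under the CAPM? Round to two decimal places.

10.22%

β_L = β_U × [1 + (1 − t)(D/E)] = 0.965 × [1 + (1 − 0.17) × 0.56]
    = 0.965 × [1 + 0.83 × 0.56] = 0.965 × 1.4648 = 1.4135
E(R) = R_f + β_L × MRP = 1.57% + 1.4135 × 6.12% = 10.22%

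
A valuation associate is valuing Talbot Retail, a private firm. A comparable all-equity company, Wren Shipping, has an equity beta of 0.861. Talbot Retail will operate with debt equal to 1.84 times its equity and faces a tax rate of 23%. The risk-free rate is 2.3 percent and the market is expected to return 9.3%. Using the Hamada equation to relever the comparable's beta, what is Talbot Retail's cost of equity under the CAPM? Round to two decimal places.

β_L = β_U × [1 + (1 − t)(D/E)] = 0.861 × [1 + (1 − 0.23) × 1.84]
    = 0.861 × [1 + 0.77 × 1.84] = 0.861 × 2.4168 = 2.0809
MRP = 9.3% − 2.3% = 7.00%
E(R) = R_f + β_L × MRP = 2.3% + 2.0809 × 7.0% = 16.87%

16.87%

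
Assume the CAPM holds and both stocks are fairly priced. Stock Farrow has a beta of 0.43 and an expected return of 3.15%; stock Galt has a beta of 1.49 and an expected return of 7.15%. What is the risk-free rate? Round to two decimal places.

Both satisfy E(R) = R_f + β·MRP, so the slope of the SML is
MRP = (7.15% − 3.15%) / (1.49 − 0.43) = 4.00% / 1.06 = 3.7736%
R_f = E(R_Farrow) − β_Farrow·MRP = 3.15% − 0.43 × 3.7736% = 1.5274%

1.53%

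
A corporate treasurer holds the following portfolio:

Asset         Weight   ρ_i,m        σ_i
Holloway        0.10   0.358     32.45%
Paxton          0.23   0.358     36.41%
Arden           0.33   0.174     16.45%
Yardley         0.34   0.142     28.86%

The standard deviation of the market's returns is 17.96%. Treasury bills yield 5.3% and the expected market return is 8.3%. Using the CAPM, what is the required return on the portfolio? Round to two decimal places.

6.39%

β_Holloway = 0.358 × 32.45% / 17.96% = 0.6468
β_Paxton = 0.358 × 36.41% / 17.96% = 0.7258
β_Arden = 0.174 × 16.45% / 17.96% = 0.1594
β_Yardley = 0.142 × 28.86% / 17.96% = 0.2282
β_P = Σ w_i β_i = 0.10×0.6468 + 0.23×0.7258 + 0.33×0.1594 + 0.34×0.2282 = 0.3618
MRP = 8.3% − 5.3% = 3.00%
E(R_P) = R_f + β_P × MRP = 5.3% + 0.3618 × 3.0% = 6.39%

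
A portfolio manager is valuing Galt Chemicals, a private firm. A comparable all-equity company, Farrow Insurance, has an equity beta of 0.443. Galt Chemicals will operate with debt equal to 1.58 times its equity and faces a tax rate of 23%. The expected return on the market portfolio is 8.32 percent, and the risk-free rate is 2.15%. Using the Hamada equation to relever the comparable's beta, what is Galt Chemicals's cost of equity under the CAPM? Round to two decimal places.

β_L = β_U × [1 + (1 − t)(D/E)] = 0.443 × [1 + (1 − 0.23) × 1.58]
    = 0.443 × [1 + 0.77 × 1.58] = 0.443 × 2.2166 = 0.9820
MRP = 8.32% − 2.15% = 6.17%
E(R) = R_f + β_L × MRP = 2.15% + 0.9820 × 6.17% = 8.21%

8.21%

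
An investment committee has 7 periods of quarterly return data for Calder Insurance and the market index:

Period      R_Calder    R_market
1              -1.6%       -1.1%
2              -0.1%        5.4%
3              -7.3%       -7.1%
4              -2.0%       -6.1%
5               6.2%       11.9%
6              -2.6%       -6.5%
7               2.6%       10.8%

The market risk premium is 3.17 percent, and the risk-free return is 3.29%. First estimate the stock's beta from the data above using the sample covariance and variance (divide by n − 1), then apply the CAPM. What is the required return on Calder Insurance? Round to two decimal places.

4.75%

Mean R_i = (-1.6 − 0.1 − 7.3 − 2.0 + 6.2 − 2.6 + 2.6) / 7 = -0.6857%
Mean R_m = (-1.1 + 5.4 − 7.1 − 6.1 + 11.9 − 6.5 + 10.8) / 7 = 1.0429%
Σ(R_i − R̄_i)(R_m − R̄_m) = 189.0157  ⇒  Cov = 189.0157 / 6 = 31.5026
Σ(R_m − R̄_m)² = 410.8771  ⇒  Var(R_m) = 410.8771 / 6 = 68.4795
β = Cov / Var(R_m) = 31.5026 / 68.4795 = 0.4600
E(R) = R_f + β × MRP = 3.29% + 0.4600 × 3.17% = 4.75%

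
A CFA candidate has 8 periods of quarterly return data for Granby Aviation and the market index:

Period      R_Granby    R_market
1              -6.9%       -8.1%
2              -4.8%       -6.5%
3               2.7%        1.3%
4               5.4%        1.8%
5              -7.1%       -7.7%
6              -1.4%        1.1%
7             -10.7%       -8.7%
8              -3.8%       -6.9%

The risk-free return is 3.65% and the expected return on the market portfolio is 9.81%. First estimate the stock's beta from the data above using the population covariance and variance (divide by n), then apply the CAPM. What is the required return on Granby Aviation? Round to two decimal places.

10.05%

Mean R_i = (-6.9 − 4.8 + 2.7 + 5.4 − 7.1 − 1.4 − 10.7 − 3.8) / 8 = -3.3250%
Mean R_m = (-8.1 − 6.5 + 1.3 + 1.8 − 7.7 + 1.1 − 8.7 − 6.9) / 8 = -4.2125%
Σ(R_i − R̄_i)(R_m − R̄_m) = 160.7075  ⇒  Cov = 160.7075 / 8 = 20.0884
Σ(R_m − R̄_m)² = 154.6288  ⇒  Var(R_m) = 154.6288 / 8 = 19.3286
β = Cov / Var(R_m) = 20.0884 / 19.3286 = 1.0393
MRP = 9.81% − 3.65% = 6.16%
E(R) = R_f + β × MRP = 3.65% + 1.0393 × 6.16% = 10.05%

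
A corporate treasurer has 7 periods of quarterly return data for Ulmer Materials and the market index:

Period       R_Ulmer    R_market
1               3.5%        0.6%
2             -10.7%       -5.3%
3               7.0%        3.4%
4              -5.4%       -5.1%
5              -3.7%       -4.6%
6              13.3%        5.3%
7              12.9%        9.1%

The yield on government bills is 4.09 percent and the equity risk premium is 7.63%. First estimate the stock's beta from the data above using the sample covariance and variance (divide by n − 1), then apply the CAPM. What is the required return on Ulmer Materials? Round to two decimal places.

Mean R_i = (3.5 − 10.7 + 7.0 − 5.4 − 3.7 + 13.3 + 12.9) / 7 = 2.4143%
Mean R_m = (0.6 − 5.3 + 3.4 − 5.1 − 4.6 + 5.3 + 9.1) / 7 = 0.4857%
Σ(R_i − R̄_i)(R_m − R̄_m) = 306.8414  ⇒  Cov = 306.8414 / 6 = 51.1402
Σ(R_m − R̄_m)² = 196.4286  ⇒  Var(R_m) = 196.4286 / 6 = 32.7381
β = Cov / Var(R_m) = 51.1402 / 32.7381 = 1.5621
E(R) = R_f + β × MRP = 4.09% + 1.5621 × 7.63% = 16.01%

16.01%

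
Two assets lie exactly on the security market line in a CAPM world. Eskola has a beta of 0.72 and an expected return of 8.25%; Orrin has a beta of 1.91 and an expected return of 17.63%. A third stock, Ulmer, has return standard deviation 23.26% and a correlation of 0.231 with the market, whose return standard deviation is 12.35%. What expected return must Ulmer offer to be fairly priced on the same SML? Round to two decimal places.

6.00%

MRP = (17.63% − 8.25%) / (1.91 − 0.72) = 7.8824%
R_f = 8.25% − 0.72 × 7.8824% = 2.5747%
β_Ulmer = ρ·σ_i/σ_m = 0.231 × 23.26 / 12.35 = 0.4351
E(R_Ulmer) = R_f + β × MRP = 2.5747% + 0.4351 × 7.8824% = 6.00%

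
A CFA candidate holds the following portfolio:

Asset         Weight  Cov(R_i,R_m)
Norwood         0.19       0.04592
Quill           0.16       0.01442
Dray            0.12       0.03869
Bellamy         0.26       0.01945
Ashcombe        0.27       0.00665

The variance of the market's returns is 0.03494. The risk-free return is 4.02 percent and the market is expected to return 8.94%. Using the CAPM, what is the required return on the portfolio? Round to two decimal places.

7.19%

β_Norwood = 0.04592 / 0.03494 = 1.3143
β_Quill = 0.01442 / 0.03494 = 0.4127
β_Dray = 0.03869 / 0.03494 = 1.1073
β_Bellamy = 0.01945 / 0.03494 = 0.5567
β_Ashcombe = 0.00665 / 0.03494 = 0.1903
β_P = Σ w_i β_i = 0.19×1.3143 + 0.16×0.4127 + 0.12×1.1073 + 0.26×0.5567 + 0.27×0.1903 = 0.6447
MRP = 8.94% − 4.02% = 4.92%
E(R_P) = R_f + β_P × MRP = 4.02% + 0.6447 × 4.92% = 7.19%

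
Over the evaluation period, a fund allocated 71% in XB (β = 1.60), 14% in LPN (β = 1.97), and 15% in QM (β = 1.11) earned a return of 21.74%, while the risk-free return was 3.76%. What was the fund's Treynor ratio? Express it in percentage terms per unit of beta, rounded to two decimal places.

β_P = 0.71×1.60 + 0.14×1.97 + 0.15×1.11 = 1.5783
Treynor = (R_P − R_f) / β_P = (21.74% − 3.76%) / 1.5783 = 17.98% / 1.5783 = 11.39%

11.39%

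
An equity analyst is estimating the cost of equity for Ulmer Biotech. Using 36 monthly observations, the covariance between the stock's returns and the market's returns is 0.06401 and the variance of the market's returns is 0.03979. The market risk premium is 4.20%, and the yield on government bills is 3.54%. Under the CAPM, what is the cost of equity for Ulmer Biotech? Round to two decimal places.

10.30%

β = Cov(R_i, R_m) / Var(R_m) = 0.06401 / 0.03979 = 1.6087
E(R) = R_f + β × MRP = 3.54% + 1.6087 × 4.20% = 10.30%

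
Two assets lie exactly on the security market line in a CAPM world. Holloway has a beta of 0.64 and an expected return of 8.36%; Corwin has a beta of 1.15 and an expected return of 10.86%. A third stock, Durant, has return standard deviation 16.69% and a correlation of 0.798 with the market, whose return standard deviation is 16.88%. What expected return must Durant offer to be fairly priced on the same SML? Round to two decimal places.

9.09%

MRP = (10.86% − 8.36%) / (1.15 − 0.64) = 4.9020%
R_f = 8.36% − 0.64 × 4.9020% = 5.2227%
β_Durant = ρ·σ_i/σ_m = 0.798 × 16.69 / 16.88 = 0.7890
E(R_Durant) = R_f + β × MRP = 5.2227% + 0.7890 × 4.9020% = 9.09%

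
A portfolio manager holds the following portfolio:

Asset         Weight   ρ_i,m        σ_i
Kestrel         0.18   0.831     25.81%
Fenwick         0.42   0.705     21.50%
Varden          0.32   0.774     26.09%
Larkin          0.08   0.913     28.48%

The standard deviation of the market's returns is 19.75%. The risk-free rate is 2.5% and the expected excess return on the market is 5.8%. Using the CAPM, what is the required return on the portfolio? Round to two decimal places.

β_Kestrel = 0.831 × 25.81% / 19.75% = 1.0860
β_Fenwick = 0.705 × 21.50% / 19.75% = 0.7675
β_Varden = 0.774 × 26.09% / 19.75% = 1.0225
β_Larkin = 0.913 × 28.48% / 19.75% = 1.3166
β_P = Σ w_i β_i = 0.18×1.0860 + 0.42×0.7675 + 0.32×1.0225 + 0.08×1.3166 = 0.9504
E(R_P) = R_f + β_P × MRP = 2.5% + 0.9504 × 5.8% = 8.01%

8.01%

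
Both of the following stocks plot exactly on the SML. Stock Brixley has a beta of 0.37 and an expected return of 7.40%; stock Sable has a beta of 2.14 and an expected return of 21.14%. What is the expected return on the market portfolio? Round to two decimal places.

Both satisfy E(R) = R_f + β·MRP, so the slope of the SML is
MRP = (21.14% − 7.40%) / (2.14 − 0.37) = 13.74% / 1.77 = 7.7627%
R_f = E(R_Brixley) − β_Brixley·MRP = 7.40% − 0.37 × 7.7627% = 4.5278%
E(R_m) = R_f + MRP = 4.5278% + 7.7627% = 12.29%

12.29%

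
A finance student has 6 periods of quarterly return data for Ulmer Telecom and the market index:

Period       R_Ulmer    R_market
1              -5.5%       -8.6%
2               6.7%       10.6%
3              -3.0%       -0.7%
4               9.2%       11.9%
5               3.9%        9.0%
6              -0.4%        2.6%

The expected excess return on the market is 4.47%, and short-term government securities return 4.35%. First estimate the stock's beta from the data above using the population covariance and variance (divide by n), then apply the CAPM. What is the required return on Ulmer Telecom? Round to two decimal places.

Mean R_i = (-5.5 + 6.7 − 3.0 + 9.2 + 3.9 − 0.4) / 6 = 1.8167%
Mean R_m = (-8.6 + 10.6 − 0.7 + 11.9 + 9.0 + 2.6) / 6 = 4.1333%
Σ(R_i − R̄_i)(R_m − R̄_m) = 218.9067  ⇒  Cov = 218.9067 / 6 = 36.4845
Σ(R_m − R̄_m)² = 313.6733  ⇒  Var(R_m) = 313.6733 / 6 = 52.2789
β = Cov / Var(R_m) = 36.4845 / 52.2789 = 0.6979
E(R) = R_f + β × MRP = 4.35% + 0.6979 × 4.47% = 7.47%

7.47%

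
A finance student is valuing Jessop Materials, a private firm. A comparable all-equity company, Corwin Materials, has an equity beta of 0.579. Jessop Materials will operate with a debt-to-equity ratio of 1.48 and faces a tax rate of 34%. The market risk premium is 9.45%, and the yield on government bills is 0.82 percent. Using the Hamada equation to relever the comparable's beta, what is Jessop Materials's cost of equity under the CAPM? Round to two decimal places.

11.64%

β_L = β_U × [1 + (1 − t)(D/E)] = 0.579 × [1 + (1 − 0.34) × 1.48]
    = 0.579 × [1 + 0.66 × 1.48] = 0.579 × 1.9768 = 1.1446
E(R) = R_f + β_L × MRP = 0.82% + 1.1446 × 9.45% = 11.64%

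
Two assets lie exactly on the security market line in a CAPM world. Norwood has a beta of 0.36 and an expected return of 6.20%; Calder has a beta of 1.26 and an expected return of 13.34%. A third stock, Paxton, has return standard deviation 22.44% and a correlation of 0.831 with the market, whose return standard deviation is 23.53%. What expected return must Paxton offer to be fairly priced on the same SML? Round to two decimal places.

9.63%

MRP = (13.34% − 6.20%) / (1.26 − 0.36) = 7.9333%
R_f = 6.20% − 0.36 × 7.9333% = 3.3440%
β_Paxton = ρ·σ_i/σ_m = 0.831 × 22.44 / 23.53 = 0.7925
E(R_Paxton) = R_f + β × MRP = 3.3440% + 0.7925 × 7.9333% = 9.63%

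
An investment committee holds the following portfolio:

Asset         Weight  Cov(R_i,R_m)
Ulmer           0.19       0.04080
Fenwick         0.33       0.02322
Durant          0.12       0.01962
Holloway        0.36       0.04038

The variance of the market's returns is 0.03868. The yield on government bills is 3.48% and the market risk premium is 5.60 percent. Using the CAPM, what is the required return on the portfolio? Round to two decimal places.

8.16%

β_Ulmer = 0.04080 / 0.03868 = 1.0548
β_Fenwick = 0.02322 / 0.03868 = 0.6003
β_Durant = 0.01962 / 0.03868 = 0.5072
β_Holloway = 0.04038 / 0.03868 = 1.0440
β_P = Σ w_i β_i = 0.19×1.0548 + 0.33×0.6003 + 0.12×0.5072 + 0.36×1.0440 = 0.8352
E(R_P) = R_f + β_P × MRP = 3.48% + 0.8352 × 5.60% = 8.16%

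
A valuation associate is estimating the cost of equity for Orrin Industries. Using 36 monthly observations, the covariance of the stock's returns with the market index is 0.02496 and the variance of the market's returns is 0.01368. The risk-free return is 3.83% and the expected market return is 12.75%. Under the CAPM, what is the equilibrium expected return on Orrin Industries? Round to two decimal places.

β = Cov(R_i, R_m) / Var(R_m) = 0.02496 / 0.01368 = 1.8246
MRP = 12.75% − 3.83% = 8.92%
E(R) = R_f + β × MRP = 3.83% + 1.8246 × 8.92% = 20.11%

20.11%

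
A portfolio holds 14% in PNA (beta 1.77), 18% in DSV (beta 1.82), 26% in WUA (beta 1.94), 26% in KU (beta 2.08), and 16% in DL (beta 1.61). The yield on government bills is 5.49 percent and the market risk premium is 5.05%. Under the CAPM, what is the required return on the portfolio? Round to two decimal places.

β_P = Σ w_i β_i = 0.14×1.77 + 0.18×1.82 + 0.26×1.94 + 0.26×2.08 + 0.16×1.61 = 1.8782
E(R_P) = R_f + β_P × MRP = 5.49% + 1.8782 × 5.05% = 14.97%

14.97%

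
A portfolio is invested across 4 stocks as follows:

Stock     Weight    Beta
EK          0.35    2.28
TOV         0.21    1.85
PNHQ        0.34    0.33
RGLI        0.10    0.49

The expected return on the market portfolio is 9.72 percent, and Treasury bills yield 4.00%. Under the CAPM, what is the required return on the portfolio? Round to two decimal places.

11.71%

β_P = Σ w_i β_i = 0.35×2.28 + 0.21×1.85 + 0.34×0.33 + 0.10×0.49 = 1.3477
MRP = 9.72% − 4.00% = 5.72%
E(R_P) = R_f + β_P × MRP = 4.00% + 1.3477 × 5.72% = 11.71%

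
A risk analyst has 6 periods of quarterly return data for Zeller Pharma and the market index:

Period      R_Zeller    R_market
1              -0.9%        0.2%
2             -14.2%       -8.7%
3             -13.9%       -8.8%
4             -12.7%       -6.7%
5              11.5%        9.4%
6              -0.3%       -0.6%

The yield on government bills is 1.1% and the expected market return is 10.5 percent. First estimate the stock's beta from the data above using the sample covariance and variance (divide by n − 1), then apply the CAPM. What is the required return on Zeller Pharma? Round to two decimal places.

Mean R_i = (-0.9 − 14.2 − 13.9 − 12.7 + 11.5 − 0.3) / 6 = -5.0833%
Mean R_m = (0.2 − 8.7 − 8.8 − 6.7 + 9.4 − 0.6) / 6 = -2.5333%
Σ(R_i − R̄_i)(R_m − R̄_m) = 361.7833  ⇒  Cov = 361.7833 / 5 = 72.3567
Σ(R_m − R̄_m)² = 248.2733  ⇒  Var(R_m) = 248.2733 / 5 = 49.6547
β = Cov / Var(R_m) = 72.3567 / 49.6547 = 1.4572
MRP = 10.5% − 1.1% = 9.40%
E(R) = R_f + β × MRP = 1.1% + 1.4572 × 9.4% = 14.80%

14.80%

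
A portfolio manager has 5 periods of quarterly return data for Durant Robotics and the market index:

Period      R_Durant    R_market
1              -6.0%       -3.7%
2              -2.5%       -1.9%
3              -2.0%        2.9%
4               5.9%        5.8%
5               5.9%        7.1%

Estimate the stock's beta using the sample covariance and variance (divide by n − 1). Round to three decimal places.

1.064

Mean R_i = (-6.0 − 2.5 − 2.0 + 5.9 + 5.9) / 5 = 0.2600%
Mean R_m = (-3.7 − 1.9 + 2.9 + 5.8 + 7.1) / 5 = 2.0400%
Σ(R_i − R̄_i)(R_m − R̄_m) = 94.6080  ⇒  Cov = 94.6080 / 4 = 23.6520
Σ(R_m − R̄_m)² = 88.9520  ⇒  Var(R_m) = 88.9520 / 4 = 22.2380
β = Cov / Var(R_m) = 23.6520 / 22.2380 = 1.0636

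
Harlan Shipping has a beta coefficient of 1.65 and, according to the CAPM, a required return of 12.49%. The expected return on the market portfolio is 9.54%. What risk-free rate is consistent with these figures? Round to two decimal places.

E(R) = R_f + β(E(R_m) − R_f) = R_f(1 − β) + β·E(R_m)
12.49% = R_f × (1 − 1.65) + 1.65 × 9.54%
12.49% = R_f × -0.65 + 15.7410%
R_f = (12.49% − 15.7410%) / -0.65 = 5.00%

5.00%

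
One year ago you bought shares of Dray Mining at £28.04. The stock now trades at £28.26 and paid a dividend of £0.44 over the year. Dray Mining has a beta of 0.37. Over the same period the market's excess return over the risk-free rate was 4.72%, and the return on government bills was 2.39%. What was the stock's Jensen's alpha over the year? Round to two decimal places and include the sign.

Realised HPR = (P1 + D1 − P0) / P0 = (28.26 + 0.44 − 28.04) / 28.04 = 0.66 / 28.04 = 2.3538%
CAPM required = R_f + β·MRP = 2.39% + 0.37 × 4.72% = 4.1364%
α = realised − required = 2.3538% − 4.1364% = -1.78%

-1.78%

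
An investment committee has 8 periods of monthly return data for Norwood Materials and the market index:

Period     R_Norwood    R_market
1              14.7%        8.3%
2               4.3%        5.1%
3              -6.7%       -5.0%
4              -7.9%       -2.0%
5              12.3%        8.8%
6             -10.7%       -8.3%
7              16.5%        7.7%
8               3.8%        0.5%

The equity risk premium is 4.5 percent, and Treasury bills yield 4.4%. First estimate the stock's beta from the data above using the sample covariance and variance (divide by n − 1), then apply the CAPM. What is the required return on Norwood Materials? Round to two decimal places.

Mean R_i = (14.7 + 4.3 − 6.7 − 7.9 + 12.3 − 10.7 + 16.5 + 3.8) / 8 = 3.2875%
Mean R_m = (8.3 + 5.1 − 5.0 − 2.0 + 8.8 − 8.3 + 7.7 + 0.5) / 8 = 1.8875%
Σ(R_i − R̄_i)(R_m − R̄_m) = 469.5988  ⇒  Cov = 469.5988 / 7 = 67.0855
Σ(R_m − R̄_m)² = 301.2688  ⇒  Var(R_m) = 301.2688 / 7 = 43.0384
β = Cov / Var(R_m) = 67.0855 / 43.0384 = 1.5587
E(R) = R_f + β × MRP = 4.4% + 1.5587 × 4.5% = 11.41%

11.41%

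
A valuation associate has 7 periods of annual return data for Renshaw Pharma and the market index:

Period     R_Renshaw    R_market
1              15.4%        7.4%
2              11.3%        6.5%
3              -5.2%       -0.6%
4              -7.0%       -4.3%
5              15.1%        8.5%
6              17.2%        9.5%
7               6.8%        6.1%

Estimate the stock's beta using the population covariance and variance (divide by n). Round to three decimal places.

Mean R_i = (15.4 + 11.3 − 5.2 − 7.0 + 15.1 + 17.2 + 6.8) / 7 = 7.6571%
Mean R_m = (7.4 + 6.5 − 0.6 − 4.3 + 8.5 + 9.5 + 6.1) / 7 = 4.7286%
Σ(R_i − R̄_i)(R_m − R̄_m) = 300.4086  ⇒  Cov = 300.4086 / 7 = 42.9155
Σ(R_m − R̄_m)² = 159.0543  ⇒  Var(R_m) = 159.0543 / 7 = 22.7220
β = Cov / Var(R_m) = 42.9155 / 22.7220 = 1.8887

1.889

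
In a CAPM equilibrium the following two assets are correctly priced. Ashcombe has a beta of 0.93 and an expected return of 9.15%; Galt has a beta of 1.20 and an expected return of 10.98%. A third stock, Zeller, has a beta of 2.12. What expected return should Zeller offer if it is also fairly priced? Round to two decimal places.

17.22%

MRP (SML slope) = (10.98% − 9.15%) / (1.20 − 0.93) = 1.83% / 0.27 = 6.7778%
R_f (intercept) = 9.15% − 0.93 × 6.7778% = 2.8466%
E(R_Zeller) = R_f + β × MRP = 2.8466% + 2.12 × 6.7778% = 17.22%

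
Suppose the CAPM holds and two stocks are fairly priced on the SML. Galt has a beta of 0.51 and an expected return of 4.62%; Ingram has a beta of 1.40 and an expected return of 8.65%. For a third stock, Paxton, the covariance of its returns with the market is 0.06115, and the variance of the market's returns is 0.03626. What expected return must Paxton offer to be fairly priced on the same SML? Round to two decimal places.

9.95%

MRP = (8.65% − 4.62%) / (1.40 − 0.51) = 4.5281%
R_f = 4.62% − 0.51 × 4.5281% = 2.3107%
β_Paxton = Cov / Var(R_m) = 0.06115 / 0.03626 = 1.6864
E(R_Paxton) = R_f + β × MRP = 2.3107% + 1.6864 × 4.5281% = 9.95%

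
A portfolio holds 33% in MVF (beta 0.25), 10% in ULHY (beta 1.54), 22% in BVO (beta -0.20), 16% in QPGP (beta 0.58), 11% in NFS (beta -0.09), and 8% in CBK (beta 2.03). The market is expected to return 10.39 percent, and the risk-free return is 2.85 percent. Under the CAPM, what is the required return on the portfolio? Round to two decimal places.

β_P = Σ w_i β_i = 0.33×0.25 + 0.10×1.54 + 0.22×-0.20 + 0.16×0.58 + 0.11×-0.09 + 0.08×2.03 = 0.4378
MRP = 10.39% − 2.85% = 7.54%
E(R_P) = R_f + β_P × MRP = 2.85% + 0.4378 × 7.54% = 6.15%

6.15%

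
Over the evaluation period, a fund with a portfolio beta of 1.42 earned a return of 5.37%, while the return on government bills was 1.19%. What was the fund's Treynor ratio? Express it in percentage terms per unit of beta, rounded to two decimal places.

Treynor = (R_P − R_f) / β_P = (5.37% − 1.19%) / 1.4200 = 4.18% / 1.4200 = 2.94%

2.94%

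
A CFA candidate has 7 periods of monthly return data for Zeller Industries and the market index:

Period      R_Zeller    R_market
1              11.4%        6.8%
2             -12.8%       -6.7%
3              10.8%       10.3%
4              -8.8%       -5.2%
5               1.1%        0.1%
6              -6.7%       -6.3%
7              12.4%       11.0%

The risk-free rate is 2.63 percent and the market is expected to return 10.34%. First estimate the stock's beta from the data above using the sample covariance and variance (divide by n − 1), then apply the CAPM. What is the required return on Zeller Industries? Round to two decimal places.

12.79%

Mean R_i = (11.4 − 12.8 + 10.8 − 8.8 + 1.1 − 6.7 + 12.4) / 7 = 1.0571%
Mean R_m = (6.8 − 6.7 + 10.3 − 5.2 + 0.1 − 6.3 + 11.0) / 7 = 1.4286%
Σ(R_i − R̄_i)(R_m − R̄_m) = 488.4286  ⇒  Cov = 488.4286 / 6 = 81.4048
Σ(R_m − R̄_m)² = 370.6743  ⇒  Var(R_m) = 370.6743 / 6 = 61.7791
β = Cov / Var(R_m) = 81.4048 / 61.7791 = 1.3177
MRP = 10.34% − 2.63% = 7.71%
E(R) = R_f + β × MRP = 2.63% + 1.3177 × 7.71% = 12.79%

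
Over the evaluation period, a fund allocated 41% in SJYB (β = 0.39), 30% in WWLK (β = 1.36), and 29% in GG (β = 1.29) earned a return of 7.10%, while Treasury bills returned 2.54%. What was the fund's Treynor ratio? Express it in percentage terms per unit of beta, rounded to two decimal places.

4.84%

β_P = 0.41×0.39 + 0.30×1.36 + 0.29×1.29 = 0.9420
Treynor = (R_P − R_f) / β_P = (7.10% − 2.54%) / 0.9420 = 4.56% / 0.9420 = 4.84%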